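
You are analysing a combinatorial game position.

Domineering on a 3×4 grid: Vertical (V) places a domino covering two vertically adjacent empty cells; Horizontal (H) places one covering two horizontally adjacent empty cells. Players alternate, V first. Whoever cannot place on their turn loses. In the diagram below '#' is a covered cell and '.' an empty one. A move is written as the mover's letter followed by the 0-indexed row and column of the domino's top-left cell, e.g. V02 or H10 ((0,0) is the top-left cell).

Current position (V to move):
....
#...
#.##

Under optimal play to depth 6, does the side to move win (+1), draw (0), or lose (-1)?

value(..../#.../#.##, V) = +1

[..../#.../#.##] V move#1: V01:-1/.#../##../#.##, V02:+1/..#./#.#./#.##*, V03:-1/...#/#..#/#.##, V11:-1/..../##../####
[..#./#.#./#.##] H move#2: H00:-1/###./#.#./#.##*
[###./#.#./#.##] V move#3: V03:+1/####/#.##/#.##*, V11:+1/###./###./####
[####/#.##/#.##] end (terminal -1, H#4); searched ..../#.../#.## to 6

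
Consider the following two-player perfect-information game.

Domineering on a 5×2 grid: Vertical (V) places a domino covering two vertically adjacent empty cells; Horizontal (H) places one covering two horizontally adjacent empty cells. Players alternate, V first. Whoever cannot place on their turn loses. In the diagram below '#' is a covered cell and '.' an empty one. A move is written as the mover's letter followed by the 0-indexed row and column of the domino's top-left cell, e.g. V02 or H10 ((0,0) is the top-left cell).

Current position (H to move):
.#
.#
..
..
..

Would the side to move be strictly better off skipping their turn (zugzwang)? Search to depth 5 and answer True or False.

zugzwang(.#/.#/../../.., H) = False

[.#/.#/../../..] H move#1: H20:-1/.#/.#/##/../.., H30:+1/.#/.#/../##/..*, H40:-1/.#/.#/../../##
[.#/.#/../##/..] V move#2: V00:-1/##/##/../##/..*, V10:-1/.#/##/#./##/..
[##/##/../##/..] H move#3: H20:+1/##/##/##/##/..*, H40:+1/##/##/../##/##
[##/##/##/##/..] end (terminal -1, V#4); searched .#/.#/../../.. to 5
suppose H passes — search the same position with V to move:
pass> [.#/.#/../../..] V move#1: V00:-1/##/##/../../.., V10:-1/.#/##/#./../.., V20:+1/.#/.#/#./#./..*, V21:+1/.#/.#/.#/.#/.., V30:+1/.#/.#/../#./#., V31:+1/.#/.#/../.#/.#
pass> [.#/.#/#./#./..] H move#2: H40:-1/.#/.#/#./#./##*
pass> [.#/.#/#./#./##] V move#3: V00:+1/##/##/#./#./##*, V21:+1/.#/.#/##/##/##
pass> [##/##/#./#./##] end (terminal -1, H#4); searched .#/.#/../../.. to 5
for H: play +1, pass -1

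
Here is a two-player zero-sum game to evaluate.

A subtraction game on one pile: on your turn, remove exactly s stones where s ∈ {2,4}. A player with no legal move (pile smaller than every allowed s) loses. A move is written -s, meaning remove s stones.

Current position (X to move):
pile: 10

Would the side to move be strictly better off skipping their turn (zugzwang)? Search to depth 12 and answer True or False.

zugzwang(10, X) = False

[10] X move#1: -2:-1/8, -4:+1/6*
[6] O move#2: -2:-1/4*, -4:-1/2
[4] X move#3: -2:-1/2, -4:+1/0*
[0] end (terminal -1, O#4); searched 10 to 12
pass branch (O moves first from the same position):
  | [10] O move#1: -2:-1/8, -4:+1/6*
  | [6] X move#2: -2:-1/4*, -4:-1/2
  | [4] O move#3: -2:-1/2, -4:+1/0*
  | [0] end (terminal -1, X#4); searched 10 to 12
X moving scores +1; X passing scores -1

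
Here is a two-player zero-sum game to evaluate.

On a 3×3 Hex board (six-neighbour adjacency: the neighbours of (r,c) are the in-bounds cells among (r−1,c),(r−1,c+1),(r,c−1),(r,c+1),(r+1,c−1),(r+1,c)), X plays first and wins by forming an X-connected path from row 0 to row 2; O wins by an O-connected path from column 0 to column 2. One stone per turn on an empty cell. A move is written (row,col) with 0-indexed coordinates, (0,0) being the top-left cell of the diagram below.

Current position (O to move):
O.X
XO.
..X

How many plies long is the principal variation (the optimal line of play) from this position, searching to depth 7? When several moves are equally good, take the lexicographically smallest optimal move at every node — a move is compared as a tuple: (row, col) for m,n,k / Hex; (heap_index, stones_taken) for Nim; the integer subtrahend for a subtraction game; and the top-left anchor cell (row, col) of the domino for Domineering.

PV length from [O.X/XO./..X]: 3 plies

ply 1, O at O.X/XO./..X | (0,1)=-1→OOX/XO./..X; (1,2)=+1→O.X/XOO/..X*; (2,0)=-1→O.X/XO./O.X; (2,1)=-1→O.X/XO./.OX
ply 2, X at O.X/XOO/..X | (0,1)=-1→OXX/XOO/..X*; (2,0)=-1→O.X/XOO/X.X; (2,1)=-1→O.X/XOO/.XX
ply 3, O at OXX/XOO/..X | (2,0)=+1→OXX/XOO/O.X*; (2,1)=-1→OXX/XOO/.OX
ply 4: OXX/XOO/O.X is terminal -1 (X); from O.X/XO./..X depth 7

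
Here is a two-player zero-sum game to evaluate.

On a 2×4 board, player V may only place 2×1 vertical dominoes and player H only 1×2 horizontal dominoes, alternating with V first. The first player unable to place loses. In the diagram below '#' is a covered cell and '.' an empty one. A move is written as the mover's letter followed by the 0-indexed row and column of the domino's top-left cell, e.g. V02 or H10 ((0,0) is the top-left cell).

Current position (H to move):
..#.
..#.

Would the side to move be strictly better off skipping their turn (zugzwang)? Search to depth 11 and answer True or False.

ply 1, H at ..#./..#. | H00=+1→###./..#.*; H10=+1→..#./###.
ply 2, V at ###./..#. | V03=-1→####/..##*
ply 3, H at ####/..## | H10=+1→####/####*
ply 4: ####/#### is terminal -1 (V); from ..#./..#. depth 11
suppose H passes — search the same position with V to move:
pass> ply 1, V at ..#./..#. | V00=+1→#.#./#.#.*; V01=+1→.##./.##.; V03=-1→..##/..##
pass> ply 2: #.#./#.#. is terminal -1 (H); from ..#./..#. depth 11
for H: play +1, pass -1

zugzwang(..#./..#., H) = False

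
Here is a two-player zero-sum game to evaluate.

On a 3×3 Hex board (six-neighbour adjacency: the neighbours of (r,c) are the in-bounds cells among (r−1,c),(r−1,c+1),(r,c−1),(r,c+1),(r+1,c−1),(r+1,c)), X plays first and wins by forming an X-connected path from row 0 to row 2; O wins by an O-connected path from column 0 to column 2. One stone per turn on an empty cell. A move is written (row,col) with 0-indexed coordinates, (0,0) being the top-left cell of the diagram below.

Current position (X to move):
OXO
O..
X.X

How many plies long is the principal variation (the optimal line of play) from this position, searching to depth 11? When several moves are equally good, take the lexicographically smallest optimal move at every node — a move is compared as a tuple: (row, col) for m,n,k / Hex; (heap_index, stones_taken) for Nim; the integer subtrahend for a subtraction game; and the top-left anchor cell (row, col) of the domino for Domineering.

[OXO/O../X.X] X move#1: (1,1):+1/OXO/OX./X.X*, (1,2):-1/OXO/O.X/X.X, (2,1):-1/OXO/O../XXX
[OXO/OX./X.X] end (terminal -1, O#2); searched OXO/O../X.X to 11

PV length from [OXO/O../X.X]: 1 ply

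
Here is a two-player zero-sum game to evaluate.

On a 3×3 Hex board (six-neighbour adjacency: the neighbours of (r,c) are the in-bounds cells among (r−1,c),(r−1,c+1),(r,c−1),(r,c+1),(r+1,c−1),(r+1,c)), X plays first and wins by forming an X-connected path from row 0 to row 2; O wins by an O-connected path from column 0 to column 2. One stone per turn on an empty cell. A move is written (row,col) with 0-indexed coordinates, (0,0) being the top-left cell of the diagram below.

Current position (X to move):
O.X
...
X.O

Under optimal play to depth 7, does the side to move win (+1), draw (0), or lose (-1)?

value(O.X/.../X.O, X) = +1

p1 X@[O.X/.../X.O]: (0,1)[OXX/.../X.O]+1* (1,0)[O.X/X../X.O]+1 (1,1)[O.X/.X./X.O]+1 (1,2)[O.X/..X/X.O]+1 (2,1)[O.X/.../XXO]+1
p2 O@[OXX/.../X.O]: (1,0)[OXX/O../X.O]-1* (1,1)[OXX/.O./X.O]-1 (1,2)[OXX/..O/X.O]-1 (2,1)[OXX/.../XOO]-1
p3 X@[OXX/O../X.O]: (1,1)[OXX/OX./X.O]+1* (1,2)[OXX/O.X/X.O]+1 (2,1)[OXX/O../XXO]+1
p4 O@[OXX/OX./X.O] terminal -1; root [O.X/.../X.O] d7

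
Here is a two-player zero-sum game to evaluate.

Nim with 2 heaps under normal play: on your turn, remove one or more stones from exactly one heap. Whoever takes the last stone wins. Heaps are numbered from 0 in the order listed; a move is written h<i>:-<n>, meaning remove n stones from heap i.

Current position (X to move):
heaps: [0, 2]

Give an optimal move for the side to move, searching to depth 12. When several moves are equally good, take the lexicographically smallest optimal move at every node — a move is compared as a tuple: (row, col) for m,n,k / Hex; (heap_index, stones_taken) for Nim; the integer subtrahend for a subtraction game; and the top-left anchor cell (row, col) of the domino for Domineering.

ply 1, X at (0,2) | h1:-1=-1→(0,1); h1:-2=+1→(0,0)*
ply 2: (0,0) is terminal -1 (O); from (0,2) depth 12

X's best at [(0,2)]: h1:-2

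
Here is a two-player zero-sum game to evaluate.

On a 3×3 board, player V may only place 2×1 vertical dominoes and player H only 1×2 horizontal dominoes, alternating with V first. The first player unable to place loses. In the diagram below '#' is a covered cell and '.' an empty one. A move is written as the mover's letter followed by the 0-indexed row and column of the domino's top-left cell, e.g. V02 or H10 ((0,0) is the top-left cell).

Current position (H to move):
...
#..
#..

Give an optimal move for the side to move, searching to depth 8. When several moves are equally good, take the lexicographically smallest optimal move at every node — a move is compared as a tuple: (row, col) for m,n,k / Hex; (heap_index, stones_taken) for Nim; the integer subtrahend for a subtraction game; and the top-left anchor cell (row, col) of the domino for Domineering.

H's best at [.../#../#..]: H11

[.../#../#..] H move#1: H00:-1/##./#../#.., H01:-1/.##/#../#.., H11:+1/.../###/#..*, H21:-1/.../#../###
[.../###/#..] end (terminal -1, V#2); searched .../#../#.. to 8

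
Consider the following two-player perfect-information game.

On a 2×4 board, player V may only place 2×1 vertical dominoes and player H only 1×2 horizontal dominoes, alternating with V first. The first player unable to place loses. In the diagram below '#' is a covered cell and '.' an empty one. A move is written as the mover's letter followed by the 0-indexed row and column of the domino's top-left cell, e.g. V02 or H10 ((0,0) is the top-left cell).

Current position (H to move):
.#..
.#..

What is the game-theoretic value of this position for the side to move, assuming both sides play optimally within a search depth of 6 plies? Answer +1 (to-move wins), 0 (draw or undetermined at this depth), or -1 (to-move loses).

[.#../.#..] H move#1: H02:+1/.###/.#..*, H12:+1/.#../.###
[.###/.#..] V move#2: V00:-1/####/##..*
[####/##..] H move#3: H12:+1/####/####*
[####/####] end (terminal -1, V#4); searched .#../.#.. to 6

value(.#../.#.., H) = +1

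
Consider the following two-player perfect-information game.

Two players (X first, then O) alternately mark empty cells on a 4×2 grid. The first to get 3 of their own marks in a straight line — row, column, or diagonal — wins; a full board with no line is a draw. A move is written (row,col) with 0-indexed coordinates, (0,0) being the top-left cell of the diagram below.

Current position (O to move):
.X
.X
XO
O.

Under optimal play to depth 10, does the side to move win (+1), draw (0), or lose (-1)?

value(.X/.X/XO/O., O) = 0

ply 1, O at .X/.X/XO/O. | (0,0)=+0→OX/.X/XO/O.*; (1,0)=+0→.X/OX/XO/O.; (3,1)=+0→.X/.X/XO/OO
ply 2, X at OX/.X/XO/O. | (1,0)=+0→OX/XX/XO/O.*; (3,1)=+0→OX/.X/XO/OX
ply 3, O at OX/XX/XO/O. | (3,1)=+0→OX/XX/XO/OO*
ply 4: OX/XX/XO/OO is terminal +0 (X); from .X/.X/XO/O. depth 10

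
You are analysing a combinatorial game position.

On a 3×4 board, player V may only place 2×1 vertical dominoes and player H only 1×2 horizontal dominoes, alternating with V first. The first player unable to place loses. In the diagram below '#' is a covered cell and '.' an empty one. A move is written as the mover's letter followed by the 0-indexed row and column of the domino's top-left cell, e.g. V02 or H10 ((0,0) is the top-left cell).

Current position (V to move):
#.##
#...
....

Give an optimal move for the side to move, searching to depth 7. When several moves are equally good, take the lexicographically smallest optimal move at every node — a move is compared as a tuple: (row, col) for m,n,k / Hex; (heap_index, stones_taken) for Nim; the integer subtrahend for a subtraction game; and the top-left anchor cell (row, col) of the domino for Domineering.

[#.##/#.../....] V move#1: V01:-1/####/##../...., V11:-1/#.##/##../.#.., V12:+1/#.##/#.#./..#.*, V13:-1/#.##/#..#/...#
[#.##/#.#./..#.] H move#2: H20:-1/#.##/#.#./###.*
[#.##/#.#./###.] V move#3: V01:+1/####/###./###.*, V13:+1/#.##/#.##/####
[####/###./###.] end (terminal -1, H#4); searched #.##/#.../.... to 7

V's best at [#.##/#.../....]: V12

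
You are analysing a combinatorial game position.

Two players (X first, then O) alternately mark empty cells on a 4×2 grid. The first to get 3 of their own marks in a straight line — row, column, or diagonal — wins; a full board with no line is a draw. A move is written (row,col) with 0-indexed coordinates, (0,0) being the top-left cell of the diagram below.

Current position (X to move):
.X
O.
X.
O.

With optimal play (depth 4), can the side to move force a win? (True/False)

X winning at [.X/O./X./O.]: False

[.X/O./X./O.] X move#1: (0,0):+0/XX/O./X./O.*, (1,1):+0/.X/OX/X./O., (2,1):+0/.X/O./XX/O., (3,1):+0/.X/O./X./OX
[XX/O./X./O.] O move#2: (1,1):+0/XX/OO/X./O.*, (2,1):+0/XX/O./XO/O., (3,1):+0/XX/O./X./OO
[XX/OO/X./O.] X move#3: (2,1):+0/XX/OO/XX/O.*, (3,1):+0/XX/OO/X./OX
[XX/OO/XX/O.] O move#4: (3,1):+0/XX/OO/XX/OO*
[XX/OO/XX/OO] end (terminal +0, X#5); searched .X/O./X./O. to 4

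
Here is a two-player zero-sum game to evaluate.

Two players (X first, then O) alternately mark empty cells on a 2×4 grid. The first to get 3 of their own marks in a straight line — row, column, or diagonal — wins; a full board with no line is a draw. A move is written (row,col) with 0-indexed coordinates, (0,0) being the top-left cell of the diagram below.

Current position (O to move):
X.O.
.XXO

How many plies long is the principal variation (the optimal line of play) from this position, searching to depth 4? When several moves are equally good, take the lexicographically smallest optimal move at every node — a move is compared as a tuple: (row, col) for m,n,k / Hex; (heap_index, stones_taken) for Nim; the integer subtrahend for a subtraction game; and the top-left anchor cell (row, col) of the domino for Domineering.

PV length from [X.O./.XXO]: 3 plies

ply 1, O at X.O./.XXO | (0,1)=-1→XOO./.XXO; (0,3)=-1→X.OO/.XXO; (1,0)=+0→X.O./OXXO*
ply 2, X at X.O./OXXO | (0,1)=+0→XXO./OXXO*; (0,3)=+0→X.OX/OXXO
ply 3, O at XXO./OXXO | (0,3)=+0→XXOO/OXXO*
ply 4: XXOO/OXXO is terminal +0 (X); from X.O./.XXO depth 4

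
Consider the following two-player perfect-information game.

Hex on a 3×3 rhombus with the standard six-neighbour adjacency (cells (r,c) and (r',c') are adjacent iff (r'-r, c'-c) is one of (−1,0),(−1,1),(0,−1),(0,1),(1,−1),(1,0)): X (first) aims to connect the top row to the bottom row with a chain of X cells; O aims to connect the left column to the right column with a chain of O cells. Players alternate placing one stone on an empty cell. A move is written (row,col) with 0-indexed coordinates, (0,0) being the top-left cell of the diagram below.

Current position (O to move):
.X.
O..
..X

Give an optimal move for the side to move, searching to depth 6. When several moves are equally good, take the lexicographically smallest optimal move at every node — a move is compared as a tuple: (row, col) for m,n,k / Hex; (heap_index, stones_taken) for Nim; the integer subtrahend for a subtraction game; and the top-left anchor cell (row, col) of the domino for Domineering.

O's best at [.X./O../..X]: (1,1)

[.X./O../..X] O move#1: (0,0):-1/OX./O../..X, (0,2):-1/.XO/O../..X, (1,1):+1/.X./OO./..X*, (1,2):-1/.X./O.O/..X, (2,0):-1/.X./O../O.X, (2,1):-1/.X./O../.OX
[.X./OO./..X] X move#2: (0,0):-1/XX./OO./..X*, (0,2):-1/.XX/OO./..X, (1,2):-1/.X./OOX/..X, (2,0):-1/.X./OO./X.X, (2,1):-1/.X./OO./.XX
[XX./OO./..X] O move#3: (0,2):+1/XXO/OO./..X*, (1,2):+1/XX./OOO/..X, (2,0):+1/XX./OO./O.X, (2,1):+1/XX./OO./.OX
[XXO/OO./..X] end (terminal -1, X#4); searched .X./O../..X to 6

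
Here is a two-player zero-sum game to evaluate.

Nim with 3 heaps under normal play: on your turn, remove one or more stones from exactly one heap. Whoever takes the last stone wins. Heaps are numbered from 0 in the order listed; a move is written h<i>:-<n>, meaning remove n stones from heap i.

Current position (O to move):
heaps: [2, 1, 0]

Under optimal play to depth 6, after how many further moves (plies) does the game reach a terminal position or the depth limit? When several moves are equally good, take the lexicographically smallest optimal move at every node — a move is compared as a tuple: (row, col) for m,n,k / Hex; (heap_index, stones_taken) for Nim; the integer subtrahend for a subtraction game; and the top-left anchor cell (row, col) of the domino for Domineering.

PV length from [(2,1,0)]: 3 plies

p1 O@[(2,1,0)]: h0:-1[(1,1,0)]+1* h0:-2[(0,1,0)]-1 h1:-1[(2,0,0)]-1
p2 X@[(1,1,0)]: h0:-1[(0,1,0)]-1* h1:-1[(1,0,0)]-1
p3 O@[(0,1,0)]: h1:-1[(0,0,0)]+1*
p4 X@[(0,0,0)] terminal -1; root [(2,1,0)] d6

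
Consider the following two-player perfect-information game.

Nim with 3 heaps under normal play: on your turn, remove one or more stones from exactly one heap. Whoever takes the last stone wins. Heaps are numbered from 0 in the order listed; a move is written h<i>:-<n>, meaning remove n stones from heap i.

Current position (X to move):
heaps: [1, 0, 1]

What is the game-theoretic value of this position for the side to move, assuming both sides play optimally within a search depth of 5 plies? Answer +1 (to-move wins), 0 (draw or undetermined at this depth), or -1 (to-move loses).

p1 X@[(1,0,1)]: h0:-1[(0,0,1)]-1* h2:-1[(1,0,0)]-1
p2 O@[(0,0,1)]: h2:-1[(0,0,0)]+1*
p3 X@[(0,0,0)] terminal -1; root [(1,0,1)] d5

value((1,0,1), X) = -1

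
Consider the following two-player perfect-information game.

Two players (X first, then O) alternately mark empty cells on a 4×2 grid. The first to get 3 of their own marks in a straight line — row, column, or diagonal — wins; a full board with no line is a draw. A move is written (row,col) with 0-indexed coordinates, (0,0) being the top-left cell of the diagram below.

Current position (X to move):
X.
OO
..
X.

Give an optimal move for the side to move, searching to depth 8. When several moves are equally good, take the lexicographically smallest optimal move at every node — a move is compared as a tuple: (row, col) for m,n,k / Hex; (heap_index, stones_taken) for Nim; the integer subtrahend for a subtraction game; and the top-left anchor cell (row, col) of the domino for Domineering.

[X./OO/../X.] X move#1: (0,1):+0/XX/OO/../X.*, (2,0):-1/X./OO/X./X., (2,1):+0/X./OO/.X/X., (3,1):+0/X./OO/../XX
[XX/OO/../X.] O move#2: (2,0):+0/XX/OO/O./X.*, (2,1):+0/XX/OO/.O/X., (3,1):+0/XX/OO/../XO
[XX/OO/O./X.] X move#3: (2,1):+0/XX/OO/OX/X.*, (3,1):+0/XX/OO/O./XX
[XX/OO/OX/X.] O move#4: (3,1):+0/XX/OO/OX/XO*
[XX/OO/OX/XO] end (terminal +0, X#5); searched X./OO/../X. to 8

X's best at [X./OO/../X.]: (0,1)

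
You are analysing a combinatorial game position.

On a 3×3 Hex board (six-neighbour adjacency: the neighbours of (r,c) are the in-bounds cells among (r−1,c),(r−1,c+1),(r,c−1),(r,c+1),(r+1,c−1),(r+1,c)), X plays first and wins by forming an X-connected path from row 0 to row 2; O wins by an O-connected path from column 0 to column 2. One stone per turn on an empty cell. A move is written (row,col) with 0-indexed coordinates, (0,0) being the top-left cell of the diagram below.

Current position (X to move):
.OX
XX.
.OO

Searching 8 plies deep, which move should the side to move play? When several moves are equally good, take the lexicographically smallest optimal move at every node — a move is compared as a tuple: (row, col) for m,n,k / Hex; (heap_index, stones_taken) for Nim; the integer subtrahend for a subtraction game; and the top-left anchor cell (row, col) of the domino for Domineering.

X's best at [.OX/XX./.OO]: (2,0)

p1 X@[.OX/XX./.OO]: (0,0)[XOX/XX./.OO]-1 (1,2)[.OX/XXX/.OO]-1 (2,0)[.OX/XX./XOO]+1*
p2 O@[.OX/XX./XOO] terminal -1; root [.OX/XX./.OO] d8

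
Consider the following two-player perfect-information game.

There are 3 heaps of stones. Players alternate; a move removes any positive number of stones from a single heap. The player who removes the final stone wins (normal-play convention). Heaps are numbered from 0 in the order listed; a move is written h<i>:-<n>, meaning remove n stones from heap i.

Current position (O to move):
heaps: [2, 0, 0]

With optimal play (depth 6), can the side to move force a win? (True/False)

O winning at [(2,0,0)]: True

ply 1, O at (2,0,0) | h0:-1=-1→(1,0,0); h0:-2=+1→(0,0,0)*
ply 2: (0,0,0) is terminal -1 (X); from (2,0,0) depth 6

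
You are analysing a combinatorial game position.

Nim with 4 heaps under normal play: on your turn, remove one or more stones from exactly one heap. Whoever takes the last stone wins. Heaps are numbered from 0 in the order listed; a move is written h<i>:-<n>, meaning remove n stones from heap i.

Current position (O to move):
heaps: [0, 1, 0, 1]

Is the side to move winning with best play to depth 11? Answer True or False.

ply 1, O at (0,1,0,1) | h1:-1=-1→(0,0,0,1)*; h3:-1=-1→(0,1,0,0)
ply 2, X at (0,0,0,1) | h3:-1=+1→(0,0,0,0)*
ply 3: (0,0,0,0) is terminal -1 (O); from (0,1,0,1) depth 11

O winning at [(0,1,0,1)]: False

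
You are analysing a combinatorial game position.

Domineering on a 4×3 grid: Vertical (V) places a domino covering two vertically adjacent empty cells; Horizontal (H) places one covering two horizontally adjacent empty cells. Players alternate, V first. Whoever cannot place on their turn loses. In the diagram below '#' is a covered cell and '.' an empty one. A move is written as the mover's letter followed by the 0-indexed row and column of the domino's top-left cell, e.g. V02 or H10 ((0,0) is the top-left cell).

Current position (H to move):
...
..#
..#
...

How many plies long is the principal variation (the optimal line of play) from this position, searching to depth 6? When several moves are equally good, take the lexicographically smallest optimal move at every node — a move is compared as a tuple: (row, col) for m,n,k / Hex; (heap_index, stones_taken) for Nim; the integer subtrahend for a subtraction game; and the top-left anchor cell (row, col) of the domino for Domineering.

p1 H@[.../..#/..#/...]: H00[##./..#/..#/...]-1* H01[.##/..#/..#/...]-1 H10[.../###/..#/...]-1 H20[.../..#/###/...]-1 H30[.../..#/..#/##.]-1 H31[.../..#/..#/.##]-1
p2 V@[##./..#/..#/...]: V10[##./#.#/#.#/...]+1* V11[##./.##/.##/...]+1 V20[##./..#/#.#/#..]+1 V21[##./..#/.##/.#.]+1
p3 H@[##./#.#/#.#/...]: H30[##./#.#/#.#/##.]-1* H31[##./#.#/#.#/.##]-1
p4 V@[##./#.#/#.#/##.]: V11[##./###/###/##.]+1*
p5 H@[##./###/###/##.] terminal -1; root [.../..#/..#/...] d6

PV length from [.../..#/..#/...]: 4 plies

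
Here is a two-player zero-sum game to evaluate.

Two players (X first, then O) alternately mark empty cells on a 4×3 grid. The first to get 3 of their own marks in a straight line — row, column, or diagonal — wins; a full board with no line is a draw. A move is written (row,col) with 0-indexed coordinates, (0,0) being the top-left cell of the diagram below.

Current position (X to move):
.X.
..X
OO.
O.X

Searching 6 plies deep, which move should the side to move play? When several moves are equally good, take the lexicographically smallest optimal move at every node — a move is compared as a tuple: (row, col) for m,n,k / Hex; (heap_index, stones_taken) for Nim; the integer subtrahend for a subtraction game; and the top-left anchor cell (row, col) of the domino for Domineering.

X's best at [.X./..X/OO./O.X]: (2,2)

ply 1, X at .X./..X/OO./O.X | (0,0)=-1→XX./..X/OO./O.X; (0,2)=-1→.XX/..X/OO./O.X; (1,0)=-1→.X./X.X/OO./O.X; (1,1)=-1→.X./.XX/OO./O.X; (2,2)=+1→.X./..X/OOX/O.X*; (3,1)=-1→.X./..X/OO./OXX
ply 2: .X./..X/OOX/O.X is terminal -1 (O); from .X./..X/OO./O.X depth 6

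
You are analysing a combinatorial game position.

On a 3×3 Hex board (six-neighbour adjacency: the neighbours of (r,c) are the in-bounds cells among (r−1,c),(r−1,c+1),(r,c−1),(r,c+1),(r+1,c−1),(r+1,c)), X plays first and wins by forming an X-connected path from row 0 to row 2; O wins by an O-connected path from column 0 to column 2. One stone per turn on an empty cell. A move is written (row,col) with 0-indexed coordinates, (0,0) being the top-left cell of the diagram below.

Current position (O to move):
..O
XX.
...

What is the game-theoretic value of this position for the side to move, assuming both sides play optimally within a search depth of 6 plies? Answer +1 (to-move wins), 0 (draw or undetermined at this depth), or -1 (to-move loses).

value(..O/XX./..., O) = -1

p1 O@[..O/XX./...]: (0,0)[O.O/XX./...]-1* (0,1)[.OO/XX./...]-1 (1,2)[..O/XXO/...]-1 (2,0)[..O/XX./O..]-1 (2,1)[..O/XX./.O.]-1 (2,2)[..O/XX./..O]-1
p2 X@[O.O/XX./...]: (0,1)[OXO/XX./...]+1* (1,2)[O.O/XXX/...]-1 (2,0)[O.O/XX./X..]-1 (2,1)[O.O/XX./.X.]-1 (2,2)[O.O/XX./..X]-1
p3 O@[OXO/XX./...]: (1,2)[OXO/XXO/...]-1* (2,0)[OXO/XX./O..]-1 (2,1)[OXO/XX./.O.]-1 (2,2)[OXO/XX./..O]-1
p4 X@[OXO/XXO/...]: (2,0)[OXO/XXO/X..]+1* (2,1)[OXO/XXO/.X.]+1 (2,2)[OXO/XXO/..X]+1
p5 O@[OXO/XXO/X..] terminal -1; root [..O/XX./...] d6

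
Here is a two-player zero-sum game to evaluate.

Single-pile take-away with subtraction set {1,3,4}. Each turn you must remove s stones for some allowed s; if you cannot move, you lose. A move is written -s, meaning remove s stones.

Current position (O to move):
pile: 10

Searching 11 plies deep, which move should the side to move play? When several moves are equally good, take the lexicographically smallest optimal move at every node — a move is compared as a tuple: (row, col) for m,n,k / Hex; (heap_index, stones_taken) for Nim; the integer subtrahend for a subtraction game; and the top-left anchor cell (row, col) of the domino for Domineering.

[10] O move#1: -1:+1/9*, -3:+1/7, -4:-1/6
[9] X move#2: -1:-1/8*, -3:-1/6, -4:-1/5
[8] O move#3: -1:+1/7*, -3:-1/5, -4:-1/4
[7] X move#4: -1:-1/6*, -3:-1/4, -4:-1/3
[6] O move#5: -1:-1/5, -3:-1/3, -4:+1/2*
[2] X move#6: -1:-1/1*
[1] O move#7: -1:+1/0*
[0] end (terminal -1, X#8); searched 10 to 11

O's best at [10]: -1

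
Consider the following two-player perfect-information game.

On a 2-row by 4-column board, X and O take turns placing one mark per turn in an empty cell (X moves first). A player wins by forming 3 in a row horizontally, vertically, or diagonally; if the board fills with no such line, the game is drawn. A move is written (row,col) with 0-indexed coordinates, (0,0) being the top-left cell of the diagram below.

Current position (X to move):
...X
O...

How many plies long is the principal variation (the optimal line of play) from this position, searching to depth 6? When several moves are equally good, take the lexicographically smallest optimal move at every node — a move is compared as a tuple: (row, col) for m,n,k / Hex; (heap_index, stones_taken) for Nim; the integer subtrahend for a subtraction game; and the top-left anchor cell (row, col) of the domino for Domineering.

PV length from [...X/O...]: 6 plies

ply 1, X at ...X/O... | (0,0)=+0→X..X/O...*; (0,1)=+0→.X.X/O...; (0,2)=+0→..XX/O...; (1,1)=+0→...X/OX..; (1,2)=+0→...X/O.X.; (1,3)=+0→...X/O..X
ply 2, O at X..X/O... | (0,1)=+0→XO.X/O...*; (0,2)=+0→X.OX/O...; (1,1)=+0→X..X/OO..; (1,2)=+0→X..X/O.O.; (1,3)=+0→X..X/O..O
ply 3, X at XO.X/O... | (0,2)=+0→XOXX/O...*; (1,1)=+0→XO.X/OX..; (1,2)=+0→XO.X/O.X.; (1,3)=+0→XO.X/O..X
ply 4, O at XOXX/O... | (1,1)=+0→XOXX/OO..*; (1,2)=+0→XOXX/O.O.; (1,3)=+0→XOXX/O..O
ply 5, X at XOXX/OO.. | (1,2)=+0→XOXX/OOX.*; (1,3)=-1→XOXX/OO.X
ply 6, O at XOXX/OOX. | (1,3)=+0→XOXX/OOXO*
ply 7: XOXX/OOXO is terminal +0 (X); from ...X/O... depth 6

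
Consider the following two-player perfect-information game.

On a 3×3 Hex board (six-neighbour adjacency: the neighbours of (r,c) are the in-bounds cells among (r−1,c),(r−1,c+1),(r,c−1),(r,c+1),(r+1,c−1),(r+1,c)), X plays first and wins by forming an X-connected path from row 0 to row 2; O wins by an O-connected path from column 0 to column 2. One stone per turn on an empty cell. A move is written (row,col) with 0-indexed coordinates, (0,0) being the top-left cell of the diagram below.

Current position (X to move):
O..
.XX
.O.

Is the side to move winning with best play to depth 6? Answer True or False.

X winning at [O../.XX/.O.]: True

[O../.XX/.O.] X move#1: (0,1):+1/OX./.XX/.O.*, (0,2):+1/O.X/.XX/.O., (1,0):+1/O../XXX/.O., (2,0):+1/O../.XX/XO., (2,2):+1/O../.XX/.OX
[OX./.XX/.O.] O move#2: (0,2):-1/OXO/.XX/.O.*, (1,0):-1/OX./OXX/.O., (2,0):-1/OX./.XX/OO., (2,2):-1/OX./.XX/.OO
[OXO/.XX/.O.] X move#3: (1,0):+1/OXO/XXX/.O.*, (2,0):+1/OXO/.XX/XO., (2,2):+1/OXO/.XX/.OX
[OXO/XXX/.O.] O move#4: (2,0):-1/OXO/XXX/OO.*, (2,2):-1/OXO/XXX/.OO
[OXO/XXX/OO.] X move#5: (2,2):+1/OXO/XXX/OOX*
[OXO/XXX/OOX] end (terminal -1, O#6); searched O../.XX/.O. to 6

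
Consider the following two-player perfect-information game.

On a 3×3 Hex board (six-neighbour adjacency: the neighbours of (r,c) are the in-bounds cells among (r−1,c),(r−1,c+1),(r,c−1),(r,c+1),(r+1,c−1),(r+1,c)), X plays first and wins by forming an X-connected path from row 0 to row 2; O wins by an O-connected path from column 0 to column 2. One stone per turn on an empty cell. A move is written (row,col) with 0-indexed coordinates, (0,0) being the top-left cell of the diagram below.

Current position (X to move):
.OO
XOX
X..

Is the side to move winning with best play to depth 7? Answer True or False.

[.OO/XOX/X..] X move#1: (0,0):+1/XOO/XOX/X..*, (2,1):-1/.OO/XOX/XX., (2,2):-1/.OO/XOX/X.X
[XOO/XOX/X..] end (terminal -1, O#2); searched .OO/XOX/X.. to 7

X winning at [.OO/XOX/X..]: True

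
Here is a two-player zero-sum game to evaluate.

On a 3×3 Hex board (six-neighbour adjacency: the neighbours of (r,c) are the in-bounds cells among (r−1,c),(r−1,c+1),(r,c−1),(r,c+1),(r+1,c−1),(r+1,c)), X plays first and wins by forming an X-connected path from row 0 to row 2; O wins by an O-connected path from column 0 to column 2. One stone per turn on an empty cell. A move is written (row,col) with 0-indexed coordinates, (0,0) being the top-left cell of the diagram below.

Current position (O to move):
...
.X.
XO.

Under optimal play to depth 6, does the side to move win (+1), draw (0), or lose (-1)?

value(.../.X./XO., O) = -1

ply 1, O at .../.X./XO. | (0,0)=-1→O../.X./XO.*; (0,1)=-1→.O./.X./XO.; (0,2)=-1→..O/.X./XO.; (1,0)=-1→.../OX./XO.; (1,2)=-1→.../.XO/XO.; (2,2)=-1→.../.X./XOO
ply 2, X at O../.X./XO. | (0,1)=+1→OX./.X./XO.*; (0,2)=+1→O.X/.X./XO.; (1,0)=+1→O../XX./XO.; (1,2)=+1→O../.XX/XO.; (2,2)=+1→O../.X./XOX
ply 3: OX./.X./XO. is terminal -1 (O); from .../.X./XO. depth 6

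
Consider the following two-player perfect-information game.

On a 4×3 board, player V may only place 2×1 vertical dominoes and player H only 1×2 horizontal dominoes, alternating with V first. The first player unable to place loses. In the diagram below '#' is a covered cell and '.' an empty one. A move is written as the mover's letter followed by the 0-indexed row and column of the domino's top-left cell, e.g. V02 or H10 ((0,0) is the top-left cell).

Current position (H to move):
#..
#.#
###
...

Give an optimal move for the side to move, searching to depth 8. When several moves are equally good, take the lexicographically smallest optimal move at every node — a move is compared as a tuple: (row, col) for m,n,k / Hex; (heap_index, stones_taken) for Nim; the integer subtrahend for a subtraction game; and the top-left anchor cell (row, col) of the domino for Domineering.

H's best at [#../#.#/###/...]: H01

[#../#.#/###/...] H move#1: H01:+1/###/#.#/###/...*, H30:-1/#../#.#/###/##., H31:-1/#../#.#/###/.##
[###/#.#/###/...] end (terminal -1, V#2); searched #../#.#/###/... to 8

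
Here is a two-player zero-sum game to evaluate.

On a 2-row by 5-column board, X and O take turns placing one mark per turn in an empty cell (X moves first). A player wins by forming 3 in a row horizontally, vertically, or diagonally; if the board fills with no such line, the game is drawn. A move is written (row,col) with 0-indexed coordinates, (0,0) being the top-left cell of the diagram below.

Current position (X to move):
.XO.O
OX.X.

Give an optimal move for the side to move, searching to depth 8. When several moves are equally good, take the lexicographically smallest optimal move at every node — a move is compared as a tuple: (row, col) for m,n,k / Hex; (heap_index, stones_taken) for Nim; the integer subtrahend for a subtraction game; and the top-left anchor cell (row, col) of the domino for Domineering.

X's best at [.XO.O/OX.X.]: (1,2)

[.XO.O/OX.X.] X move#1: (0,0):-1/XXO.O/OX.X., (0,3):+0/.XOXO/OX.X., (1,2):+1/.XO.O/OXXX.*, (1,4):-1/.XO.O/OX.XX
[.XO.O/OXXX.] end (terminal -1, O#2); searched .XO.O/OX.X. to 8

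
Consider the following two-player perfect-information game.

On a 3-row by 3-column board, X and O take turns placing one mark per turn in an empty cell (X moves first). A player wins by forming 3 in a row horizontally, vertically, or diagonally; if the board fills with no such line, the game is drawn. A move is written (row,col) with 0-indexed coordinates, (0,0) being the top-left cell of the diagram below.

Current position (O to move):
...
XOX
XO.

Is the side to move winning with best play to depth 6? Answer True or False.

[.../XOX/XO.] O move#1: (0,0):+1/O../XOX/XO.*, (0,1):+1/.O./XOX/XO., (0,2):-1/..O/XOX/XO., (2,2):-1/.../XOX/XOO
[O../XOX/XO.] X move#2: (0,1):-1/OX./XOX/XO.*, (0,2):-1/O.X/XOX/XO., (2,2):-1/O../XOX/XOX
[OX./XOX/XO.] O move#3: (0,2):+0/OXO/XOX/XO., (2,2):+1/OX./XOX/XOO*
[OX./XOX/XOO] end (terminal -1, X#4); searched .../XOX/XO. to 6

O winning at [.../XOX/XO.]: True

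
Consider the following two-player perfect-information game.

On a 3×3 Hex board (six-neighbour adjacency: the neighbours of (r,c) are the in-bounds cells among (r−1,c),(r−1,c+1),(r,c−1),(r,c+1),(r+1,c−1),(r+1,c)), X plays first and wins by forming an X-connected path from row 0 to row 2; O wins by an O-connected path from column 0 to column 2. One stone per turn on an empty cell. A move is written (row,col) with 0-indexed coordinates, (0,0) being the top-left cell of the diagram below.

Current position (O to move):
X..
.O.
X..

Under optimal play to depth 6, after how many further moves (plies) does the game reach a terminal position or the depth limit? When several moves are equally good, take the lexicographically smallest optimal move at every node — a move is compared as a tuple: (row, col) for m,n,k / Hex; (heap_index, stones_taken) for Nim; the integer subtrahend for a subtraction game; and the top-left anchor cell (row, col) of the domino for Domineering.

PV length from [X../.O./X..]: 3 plies

[X../.O./X..] O move#1: (0,1):-1/XO./.O./X.., (0,2):-1/X.O/.O./X.., (1,0):+1/X../OO./X..*, (1,2):-1/X../.OO/X.., (2,1):-1/X../.O./XO., (2,2):-1/X../.O./X.O
[X../OO./X..] X move#2: (0,1):-1/XX./OO./X..*, (0,2):-1/X.X/OO./X.., (1,2):-1/X../OOX/X.., (2,1):-1/X../OO./XX., (2,2):-1/X../OO./X.X
[XX./OO./X..] O move#3: (0,2):+1/XXO/OO./X..*, (1,2):+1/XX./OOO/X.., (2,1):+1/XX./OO./XO., (2,2):+1/XX./OO./X.O
[XXO/OO./X..] end (terminal -1, X#4); searched X../.O./X.. to 6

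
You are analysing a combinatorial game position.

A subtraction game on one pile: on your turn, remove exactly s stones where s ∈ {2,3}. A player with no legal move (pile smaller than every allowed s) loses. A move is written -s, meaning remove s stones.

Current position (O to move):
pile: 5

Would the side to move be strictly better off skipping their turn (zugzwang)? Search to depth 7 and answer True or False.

[5] O move#1: -2:-1/3*, -3:-1/2
[3] X move#2: -2:+1/1*, -3:+1/0
[1] end (terminal -1, O#3); searched 5 to 7
if O skipped the turn, X would face:
~ [5] X move#1: -2:-1/3*, -3:-1/2
~ [3] O move#2: -2:+1/1*, -3:+1/0
~ [1] end (terminal -1, X#3); searched 5 to 7
compare (O): move=-1 vs pass=+1

zugzwang(5, O) = True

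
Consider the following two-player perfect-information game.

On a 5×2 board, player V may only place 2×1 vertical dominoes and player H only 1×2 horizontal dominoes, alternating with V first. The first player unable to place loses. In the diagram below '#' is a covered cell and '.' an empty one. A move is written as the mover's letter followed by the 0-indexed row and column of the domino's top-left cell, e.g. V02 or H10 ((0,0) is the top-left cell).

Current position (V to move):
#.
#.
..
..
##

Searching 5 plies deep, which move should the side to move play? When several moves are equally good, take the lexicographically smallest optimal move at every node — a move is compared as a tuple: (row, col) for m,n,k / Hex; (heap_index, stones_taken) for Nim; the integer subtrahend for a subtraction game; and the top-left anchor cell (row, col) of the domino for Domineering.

V's best at [#./#./../../##]: V20

[#./#./../../##] V move#1: V01:-1/##/##/../../##, V11:-1/#./##/.#/../##, V20:+1/#./#./#./#./##*, V21:+1/#./#./.#/.#/##
[#./#./#./#./##] end (terminal -1, H#2); searched #./#./../../## to 5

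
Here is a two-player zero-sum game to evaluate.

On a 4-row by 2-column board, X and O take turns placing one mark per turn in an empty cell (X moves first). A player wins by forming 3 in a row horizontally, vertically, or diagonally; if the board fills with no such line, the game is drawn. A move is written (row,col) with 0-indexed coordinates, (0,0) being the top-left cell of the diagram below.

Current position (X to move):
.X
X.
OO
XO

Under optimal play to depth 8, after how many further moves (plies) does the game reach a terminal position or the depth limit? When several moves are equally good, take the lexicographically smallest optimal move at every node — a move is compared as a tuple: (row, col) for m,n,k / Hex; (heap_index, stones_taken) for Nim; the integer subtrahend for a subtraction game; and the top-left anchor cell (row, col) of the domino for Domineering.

PV length from [.X/X./OO/XO]: 2 plies

p1 X@[.X/X./OO/XO]: (0,0)[XX/X./OO/XO]-1 (1,1)[.X/XX/OO/XO]+0*
p2 O@[.X/XX/OO/XO]: (0,0)[OX/XX/OO/XO]+0*
p3 X@[OX/XX/OO/XO] terminal +0; root [.X/X./OO/XO] d8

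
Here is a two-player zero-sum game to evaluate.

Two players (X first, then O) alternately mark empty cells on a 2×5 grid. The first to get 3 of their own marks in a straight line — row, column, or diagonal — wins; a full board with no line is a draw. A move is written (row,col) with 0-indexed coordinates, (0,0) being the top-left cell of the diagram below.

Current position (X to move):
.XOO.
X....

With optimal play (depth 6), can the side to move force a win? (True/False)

X winning at [.XOO./X....]: False

p1 X@[.XOO./X....]: (0,0)[XXOO./X....]-1 (0,4)[.XOOX/X....]+0* (1,1)[.XOO./XX...]-1 (1,2)[.XOO./X.X..]-1 (1,3)[.XOO./X..X.]-1 (1,4)[.XOO./X...X]-1
p2 O@[.XOOX/X....]: (0,0)[OXOOX/X....]+0* (1,1)[.XOOX/XO...]+0 (1,2)[.XOOX/X.O..]+0 (1,3)[.XOOX/X..O.]+0 (1,4)[.XOOX/X...O]+0
p3 X@[OXOOX/X....]: (1,1)[OXOOX/XX...]+0* (1,2)[OXOOX/X.X..]+0 (1,3)[OXOOX/X..X.]+0 (1,4)[OXOOX/X...X]+0
p4 O@[OXOOX/XX...]: (1,2)[OXOOX/XXO..]+0* (1,3)[OXOOX/XX.O.]-1 (1,4)[OXOOX/XX..O]-1
p5 X@[OXOOX/XXO..]: (1,3)[OXOOX/XXOX.]+0* (1,4)[OXOOX/XXO.X]+0
p6 O@[OXOOX/XXOX.]: (1,4)[OXOOX/XXOXO]+0*
p7 X@[OXOOX/XXOXO] terminal +0; root [.XOO./X....] d6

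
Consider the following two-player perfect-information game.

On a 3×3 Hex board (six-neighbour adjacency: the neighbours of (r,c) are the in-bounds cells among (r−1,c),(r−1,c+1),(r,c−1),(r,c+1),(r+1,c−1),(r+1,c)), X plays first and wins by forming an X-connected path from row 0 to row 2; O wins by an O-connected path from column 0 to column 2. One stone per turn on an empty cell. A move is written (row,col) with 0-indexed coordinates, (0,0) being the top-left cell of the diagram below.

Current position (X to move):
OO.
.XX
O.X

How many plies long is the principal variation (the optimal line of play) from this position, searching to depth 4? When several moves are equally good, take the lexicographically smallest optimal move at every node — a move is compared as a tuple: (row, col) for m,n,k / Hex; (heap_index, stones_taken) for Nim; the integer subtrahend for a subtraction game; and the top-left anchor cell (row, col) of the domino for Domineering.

PV length from [OO./.XX/O.X]: 1 ply

ply 1, X at OO./.XX/O.X | (0,2)=+1→OOX/.XX/O.X*; (1,0)=-1→OO./XXX/O.X; (2,1)=-1→OO./.XX/OXX
ply 2: OOX/.XX/O.X is terminal -1 (O); from OO./.XX/O.X depth 4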